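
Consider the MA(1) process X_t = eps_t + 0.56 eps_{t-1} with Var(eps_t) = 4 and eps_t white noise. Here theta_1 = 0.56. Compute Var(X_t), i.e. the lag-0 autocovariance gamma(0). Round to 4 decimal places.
\gamma(0) = 5.2544

For an MA(q) process X_t = eps_t + sum_i theta_i eps_{t-i} with
Var(eps_t) = sigma^2, the variance is
  gamma(0) = sigma^2 * (1 + sum_i theta_i^2).
  sum_i theta_i^2 = (0.56)^2 = 0.3136.
  gamma(0) = 4 * (1 + 0.3136) = 4 * 1.3136 = 5.2544.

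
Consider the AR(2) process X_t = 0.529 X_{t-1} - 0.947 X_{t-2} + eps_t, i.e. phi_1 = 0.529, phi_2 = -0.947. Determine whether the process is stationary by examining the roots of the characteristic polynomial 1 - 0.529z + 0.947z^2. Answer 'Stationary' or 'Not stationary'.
\text{Stationary}

The AR(p) characteristic polynomial is P(z) = 1 - 0.529z + 0.947z^2.
Stationarity requires all roots to lie outside the unit circle, i.e. |z| > 1 for every root.
Set 1 + (-0.529) z + (0.947) z^2 = 0, i.e. a z^2 + b z + c = 0 with a = 0.947, b = -0.529, c = 1.
Discriminant D = b^2 - 4ac = (-0.529)^2 - 4*(0.947)*1 = 0.279841 - (3.788) = -3.508159.
D < 0, so the roots are the complex-conjugate pair z = (-b +/- i sqrt(-D)) / (2a) = 0.2793 +/- 0.9889i.
For a conjugate pair |z|^2 = z * conj(z) = (product of roots) = c/a = 1/(0.947) = 1.055966, so |z| = sqrt(1.055966) = 1.0276 for both roots.
Moduli of all roots: 1.0276, 1.0276.
All moduli strictly greater than 1? Yes.
Verdict: Stationary.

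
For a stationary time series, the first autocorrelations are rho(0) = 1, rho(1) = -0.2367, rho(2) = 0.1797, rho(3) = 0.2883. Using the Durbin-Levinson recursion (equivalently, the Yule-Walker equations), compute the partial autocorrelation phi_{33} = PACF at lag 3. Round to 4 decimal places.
\phi_{33} = 0.3840

The PACF at lag k is phi_{kk}, the last component of the solution
to the Yule-Walker system G_k phi = r_k where
  (G_k)_{ij} = rho(|i - j|), (r_k)_i = rho(i), i,j = 1..k.
Equivalently, Durbin-Levinson gives phi_{kk} iteratively:
  phi_{11} = rho(1)
  phi_{kk} = [rho(k) - sum_{j=1..k-1} phi_{k-1,j} rho(k-j)]
            / [1 - sum_{j=1..k-1} phi_{k-1,j} rho(j)],
  phi_{k,j} = phi_{k-1,j} - phi_{kk} phi_{k-1,k-j},  j = 1..k-1.
Step k = 1:
  phi_11 = rho(1) = -0.2367.
Step k = 2:
  phi_22 = [rho(2) - phi_11 rho(1)] / [1 - phi_11 rho(1)] = [0.1797 - (-0.2367)(-0.2367)] / [1 - (-0.2367)(-0.2367)]
         = 0.12367311 / 0.94397311 = 0.131013.
  Update: phi_21 = phi_11 - phi_22 phi_11 = -0.2367 - (0.131013)(-0.2367) = -0.205689.
Step k = 3:
  phi_33 = [rho(3) - phi_21 rho(2) - phi_22 rho(1)] / [1 - phi_21 rho(1) - phi_22 rho(2)]
    numerator   = 0.2883 - (-0.205689)(0.1797) - (0.131013)(-0.2367) = 0.3562732
    denominator = 1 - (-0.205689)(-0.2367) - (0.131013)(0.1797) = 0.92777028
  phi_33 = 0.3562732 / 0.92777028 = 0.384.
Therefore phi_{33} = 0.3840.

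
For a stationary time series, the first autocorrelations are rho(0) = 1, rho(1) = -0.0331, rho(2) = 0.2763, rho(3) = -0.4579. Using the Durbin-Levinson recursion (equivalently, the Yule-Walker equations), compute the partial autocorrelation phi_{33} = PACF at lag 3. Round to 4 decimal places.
\phi_{33} = -0.4790

The PACF at lag k is phi_{kk}, the last component of the solution
to the Yule-Walker system G_k phi = r_k where
  (G_k)_{ij} = rho(|i - j|), (r_k)_i = rho(i), i,j = 1..k.
Equivalently, Durbin-Levinson gives phi_{kk} iteratively:
  phi_{11} = rho(1)
  phi_{kk} = [rho(k) - sum_{j=1..k-1} phi_{k-1,j} rho(k-j)]
            / [1 - sum_{j=1..k-1} phi_{k-1,j} rho(j)],
  phi_{k,j} = phi_{k-1,j} - phi_{kk} phi_{k-1,k-j},  j = 1..k-1.
Step k = 1:
  phi_11 = rho(1) = -0.0331.
Step k = 2:
  phi_22 = [rho(2) - phi_11 rho(1)] / [1 - phi_11 rho(1)] = [0.2763 - (-0.0331)(-0.0331)] / [1 - (-0.0331)(-0.0331)]
         = 0.27520439 / 0.99890439 = 0.275506.
  Update: phi_21 = phi_11 - phi_22 phi_11 = -0.0331 - (0.275506)(-0.0331) = -0.023981.
Step k = 3:
  phi_33 = [rho(3) - phi_21 rho(2) - phi_22 rho(1)] / [1 - phi_21 rho(1) - phi_22 rho(2)]
    numerator   = -0.4579 - (-0.023981)(0.2763) - (0.275506)(-0.0331) = -0.44215486
    denominator = 1 - (-0.023981)(-0.0331) - (0.275506)(0.2763) = 0.92308386
  phi_33 = -0.44215486 / 0.92308386 = -0.479.
Therefore phi_{33} = -0.4790.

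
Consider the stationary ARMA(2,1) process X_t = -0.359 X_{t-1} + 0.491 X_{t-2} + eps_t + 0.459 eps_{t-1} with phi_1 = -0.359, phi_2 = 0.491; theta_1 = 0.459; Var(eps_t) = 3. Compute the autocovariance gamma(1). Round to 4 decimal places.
\gamma(1) = -0.4193

Multiply the model equation by X_{t-k} and take expectations. With theta_0 = psi_0 = 1 and psi_j the MA(infinity) weights, this gives
  gamma(k) - sum_i phi_i gamma(k-i) = c_k,
  c_k = sigma^2 * sum_{j=k..q} theta_j psi_{j-k}   (c_k = 0 for k > q),
using gamma(-m) = gamma(m).
psi-weights needed (psi_j = theta_j + sum_i phi_i psi_{j-i}):
  psi_1 = theta_1 + phi_1 = 0.459 + (-0.359) = 0.1
Right-hand sides:
  c_0 = sigma^2 (1 + theta_1 psi_1) = 3 * (1 + (0.459)(0.1)) = 3 * 1.0459 = 3.1377
  c_1 = sigma^2 theta_1 = 3 * (0.459) = 1.377
  c_2 = 0
Equations for k = 0, 1, 2 (AR order 2, c_2 = 0):
  (E0) gamma(0) = phi_1 gamma(1) + phi_2 gamma(2) + c_0
  (E1) gamma(1) = phi_1 gamma(0) + phi_2 gamma(1) + c_1
  (E2) gamma(2) = phi_1 gamma(1) + phi_2 gamma(0)
From (E1): gamma(1) = A gamma(0) + B with
  A = phi_1 / (1 - phi_2) = -0.359 / 0.509 = -0.705305,   B = c_1 / (1 - phi_2) = 1.377 / 0.509 = 2.705305.
Insert (E2) into (E0): gamma(0) (1 - phi_2^2) = phi_1 (1 + phi_2) gamma(1) + c_0.
  phi_1 (1 + phi_2) = (-0.359)(1.491) = -0.535269,   1 - phi_2^2 = 0.758919.
Replace gamma(1) by A gamma(0) + B and collect gamma(0):
  gamma(0) [0.758919 - (-0.535269)(-0.705305)] = (-0.535269)(2.705305) + 3.1377
  gamma(0) * 0.381391 = 1.689634
  gamma(0) = 1.689634 / 0.381391 = 4.430185.
  gamma(1) = A gamma(0) + B = (-0.705305)(4.430185) + (2.705305) = -0.419325.
Therefore gamma(1) = -0.4193 (to 4 decimal places).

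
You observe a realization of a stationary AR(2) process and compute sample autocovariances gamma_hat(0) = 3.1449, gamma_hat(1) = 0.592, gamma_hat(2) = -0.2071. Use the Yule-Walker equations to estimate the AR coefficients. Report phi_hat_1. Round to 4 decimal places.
\hat\phi_{1} = 0.2080

The Yule-Walker equations for an AR(p) process read, in matrix form,
  Gamma_p phi = r_p,   with   (Gamma_p)_{ij} = gamma(|i - j|),
                       (r_p)_i = gamma(i),   i,j = 1..p.
Substitute the sample gammas (Toeplitz matrix and right-hand side of size 2):
  Gamma_p = [[3.1449, 0.592], [0.592, 3.1449]]
  r_p     = [0.592, -0.2071]
Written out:
  3.1449 phi_1 + 0.592 phi_2 = 0.592
  0.592 phi_1 + 3.1449 phi_2 = -0.2071
Solve by Cramer's rule:
  det = gamma(0)^2 - gamma(1)^2 = (3.1449)^2 - (0.592)^2 = 9.89039601 - 0.350464 = 9.53993201
  phi_hat_1 = [gamma(1) gamma(0) - gamma(1) gamma(2)] / det = [(0.592)(3.1449) - (0.592)(-0.2071)] / 9.53993201 = 1.984384 / 9.53993201 = 0.208
  phi_hat_2 = [gamma(0) gamma(2) - gamma(1)^2] / det = [(3.1449)(-0.2071) - (0.592)^2] / 9.53993201 = -1.00177279 / 9.53993201 = -0.105
So phi_hat = [0.2080, -0.1050].
Therefore phi_hat_1 = 0.2080.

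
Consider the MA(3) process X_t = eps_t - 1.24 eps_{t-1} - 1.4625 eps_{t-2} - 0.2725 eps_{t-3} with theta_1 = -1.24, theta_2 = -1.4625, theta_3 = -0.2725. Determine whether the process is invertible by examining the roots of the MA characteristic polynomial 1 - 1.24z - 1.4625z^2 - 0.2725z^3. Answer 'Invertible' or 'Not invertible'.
\text{Not invertible}

The MA(q) characteristic polynomial is P(z) = 1 - 1.24z - 1.4625z^2 - 0.2725z^3.
Invertibility requires all roots to lie outside the unit circle, i.e. |z| > 1 for every root.
Degree 3: look for a simple real root z0 first, then factor out (1 - z/z0) and solve the remaining quadratic.
Testing z0 = -4: P(-4) = 1 + (-1.24)(-4) + (-1.4625)(-4)^2 + (-0.2725)(-4)^3
  = 1 + (4.96) + (-23.4) + (17.44) = 0.  So z_0 = -4 is a root, |z_0| = 4.
Divide out the factor (1 + 0.25 z) = (1 - z/z0) (since 1/z0 = -0.25):
  P(z) = (1 + 0.25 z)(1 + (-1.49) z + (-1.09) z^2)
  [check: z-coef -1.49 - (-0.25) = -1.24; z^2-coef -1.09 - (-0.25)(-1.49) = -1.4625; z^3-coef -(-0.25)(-1.09) = -0.2725.]
Remaining roots from the quadratic factor 1 + (-1.49) z + (-1.09) z^2:
  Set 1 + (-1.49) z + (-1.09) z^2 = 0, i.e. a z^2 + b z + c = 0 with a = -1.09, b = -1.49, c = 1.
  Discriminant D = b^2 - 4ac = (-1.49)^2 - 4*(-1.09)*1 = 2.2201 - (-4.36) = 6.5801.
  D >= 0, so the roots are real: z = (-b +/- sqrt(D)) / (2a) = (1.49 +/- 2.565171) / (-2.18).
    z_1 = (1.49 + 2.565171) / (-2.18) = -1.8602,   |z_1| = 1.8602.
    z_2 = (1.49 - 2.565171) / (-2.18) = 0.4932,   |z_2| = 0.4932.
Moduli of all roots: 4.0000, 1.8602, 0.4932.
All moduli strictly greater than 1? No.
Verdict: Not invertible.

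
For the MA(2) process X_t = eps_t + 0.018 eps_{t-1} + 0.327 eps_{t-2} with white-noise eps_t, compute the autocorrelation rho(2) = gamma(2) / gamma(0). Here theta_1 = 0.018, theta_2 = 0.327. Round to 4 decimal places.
\rho(2) = 0.2953

For an MA(q) process with theta_0 = 1, the autocovariance is
  gamma(k) = sigma^2 * sum_{i=0..q-k} theta_i * theta_{i+k},
and rho(k) = gamma(k) / gamma(0). Sigma^2 cancels.
  numerator   = (1)*(0.327) = 0.327.
  denominator = (1)^2 + (0.018)^2 + (0.327)^2 = 1.107253.
  rho(2) = 0.327 / 1.107253 = 0.2953.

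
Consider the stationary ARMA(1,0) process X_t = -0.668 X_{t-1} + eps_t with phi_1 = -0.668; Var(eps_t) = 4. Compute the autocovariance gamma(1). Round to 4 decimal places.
\gamma(1) = -4.8251

Multiply the model equation by X_{t-k} and take expectations. With theta_0 = psi_0 = 1 and psi_j the MA(infinity) weights, this gives
  gamma(k) - sum_i phi_i gamma(k-i) = c_k,
  c_k = sigma^2 * sum_{j=k..q} theta_j psi_{j-k}   (c_k = 0 for k > q),
using gamma(-m) = gamma(m).
Pure AR (q = 0): c_0 = sigma^2 = 4, c_k = 0 for k >= 1.
Equations for k = 0 and k = 1 (AR order 1):
  gamma(0) = phi_1 gamma(1) + c_0
  gamma(1) = phi_1 gamma(0) + c_1
Substituting the second into the first: gamma(0) (1 - phi_1^2) = c_0 + phi_1 c_1, so
  gamma(0) = c_0 / (1 - phi_1^2) = 4 / (1 - (-0.668)^2) = 4 / 0.553776 = 7.223137.
  gamma(1) = phi_1 gamma(0) = (-0.668)(7.223137) = -4.825056.
Therefore gamma(1) = -4.8251 (to 4 decimal places).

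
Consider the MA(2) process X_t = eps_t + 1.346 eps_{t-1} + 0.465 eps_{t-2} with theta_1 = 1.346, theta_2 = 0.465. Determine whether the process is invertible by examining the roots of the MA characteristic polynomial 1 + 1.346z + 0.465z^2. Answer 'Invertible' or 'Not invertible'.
\text{Invertible}

The MA(q) characteristic polynomial is P(z) = 1 + 1.346z + 0.465z^2.
Invertibility requires all roots to lie outside the unit circle, i.e. |z| > 1 for every root.
Set 1 + (1.346) z + (0.465) z^2 = 0, i.e. a z^2 + b z + c = 0 with a = 0.465, b = 1.346, c = 1.
Discriminant D = b^2 - 4ac = (1.346)^2 - 4*(0.465)*1 = 1.811716 - (1.86) = -0.048284.
D < 0, so the roots are the complex-conjugate pair z = (-b +/- i sqrt(-D)) / (2a) = -1.4473 +/- 0.2363i.
For a conjugate pair |z|^2 = z * conj(z) = (product of roots) = c/a = 1/(0.465) = 2.150538, so |z| = sqrt(2.150538) = 1.4665 for both roots.
Moduli of all roots: 1.4665, 1.4665.
All moduli strictly greater than 1? Yes.
Verdict: Invertible.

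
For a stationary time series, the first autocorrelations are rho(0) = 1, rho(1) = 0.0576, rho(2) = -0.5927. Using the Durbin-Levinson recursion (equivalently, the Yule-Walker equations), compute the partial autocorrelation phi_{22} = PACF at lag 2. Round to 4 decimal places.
\phi_{22} = -0.5980

The PACF at lag k is phi_{kk}, the last component of the solution
to the Yule-Walker system G_k phi = r_k where
  (G_k)_{ij} = rho(|i - j|), (r_k)_i = rho(i), i,j = 1..k.
Equivalently, Durbin-Levinson gives phi_{kk} iteratively:
  phi_{11} = rho(1)
  phi_{kk} = [rho(k) - sum_{j=1..k-1} phi_{k-1,j} rho(k-j)]
            / [1 - sum_{j=1..k-1} phi_{k-1,j} rho(j)],
  phi_{k,j} = phi_{k-1,j} - phi_{kk} phi_{k-1,k-j},  j = 1..k-1.
Step k = 1:
  phi_11 = rho(1) = 0.0576.
Step k = 2:
  phi_22 = [rho(2) - phi_11 rho(1)] / [1 - phi_11 rho(1)] = [-0.5927 - (0.0576)(0.0576)] / [1 - (0.0576)(0.0576)]
         = -0.59601776 / 0.99668224 = -0.598.
Therefore phi_{22} = -0.5980.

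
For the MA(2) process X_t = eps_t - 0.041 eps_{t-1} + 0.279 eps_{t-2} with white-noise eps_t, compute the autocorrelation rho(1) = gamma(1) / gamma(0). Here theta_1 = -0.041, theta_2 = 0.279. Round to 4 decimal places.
\rho(1) = -0.0486

For an MA(q) process with theta_0 = 1, the autocovariance is
  gamma(k) = sigma^2 * sum_{i=0..q-k} theta_i * theta_{i+k},
and rho(k) = gamma(k) / gamma(0). Sigma^2 cancels.
  numerator   = (1)*(-0.041) + (-0.041)*(0.279) = -0.052439.
  denominator = (1)^2 + (-0.041)^2 + (0.279)^2 = 1.079522.
  rho(1) = -0.052439 / 1.079522 = -0.0486.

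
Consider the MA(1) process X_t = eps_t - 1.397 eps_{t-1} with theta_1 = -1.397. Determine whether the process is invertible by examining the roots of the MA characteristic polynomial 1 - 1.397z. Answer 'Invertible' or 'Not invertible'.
\text{Not invertible}

The MA(q) characteristic polynomial is P(z) = 1 - 1.397z.
Invertibility requires all roots to lie outside the unit circle, i.e. |z| > 1 for every root.
This is linear in z: 1 + (-1.397) z = 0  =>  z = -1/(-1.397) = 0.71582,  |z| = 0.71582.
Moduli of all roots: 0.7158.
All moduli strictly greater than 1? No.
Verdict: Not invertible.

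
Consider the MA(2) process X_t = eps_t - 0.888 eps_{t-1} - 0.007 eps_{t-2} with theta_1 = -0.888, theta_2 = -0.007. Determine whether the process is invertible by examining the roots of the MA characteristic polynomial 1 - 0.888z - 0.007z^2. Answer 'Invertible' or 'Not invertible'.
\text{Invertible}

The MA(q) characteristic polynomial is P(z) = 1 - 0.888z - 0.007z^2.
Invertibility requires all roots to lie outside the unit circle, i.e. |z| > 1 for every root.
Set 1 + (-0.888) z + (-0.007) z^2 = 0, i.e. a z^2 + b z + c = 0 with a = -0.007, b = -0.888, c = 1.
Discriminant D = b^2 - 4ac = (-0.888)^2 - 4*(-0.007)*1 = 0.788544 - (-0.028) = 0.816544.
D >= 0, so the roots are real: z = (-b +/- sqrt(D)) / (2a) = (0.888 +/- 0.903628) / (-0.014).
  z_1 = (0.888 + 0.903628) / (-0.014) = -127.9734,   |z_1| = 127.9734.
  z_2 = (0.888 - 0.903628) / (-0.014) = 1.1163,   |z_2| = 1.1163.
Moduli of all roots: 127.9734, 1.1163.
All moduli strictly greater than 1? Yes.
Verdict: Invertible.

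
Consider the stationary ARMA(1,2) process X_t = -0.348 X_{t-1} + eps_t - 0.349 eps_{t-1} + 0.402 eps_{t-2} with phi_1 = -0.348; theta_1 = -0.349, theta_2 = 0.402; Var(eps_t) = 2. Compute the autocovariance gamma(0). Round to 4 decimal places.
\gamma(0) = 3.9170

Multiply the model equation by X_{t-k} and take expectations. With theta_0 = psi_0 = 1 and psi_j the MA(infinity) weights, this gives
  gamma(k) - sum_i phi_i gamma(k-i) = c_k,
  c_k = sigma^2 * sum_{j=k..q} theta_j psi_{j-k}   (c_k = 0 for k > q),
using gamma(-m) = gamma(m).
psi-weights needed (psi_j = theta_j + sum_i phi_i psi_{j-i}):
  psi_1 = theta_1 + phi_1 = -0.349 + (-0.348) = -0.697
  psi_2 = theta_2 + phi_1 psi_1 = 0.402 + (-0.348)(-0.697) = 0.644556
Right-hand sides:
  c_0 = sigma^2 (1 + theta_1 psi_1 + theta_2 psi_2) = 2 * (1 + (-0.349)(-0.697) + (0.402)(0.644556)) = 2 * 1.502365 = 3.004729
  c_1 = sigma^2 (theta_1 + theta_2 psi_1) = 2 * (-0.349 + (0.402)(-0.697)) = -1.258388
  c_2 = sigma^2 theta_2 = 2 * (0.402) = 0.804
Equations for k = 0 and k = 1 (AR order 1):
  gamma(0) = phi_1 gamma(1) + c_0
  gamma(1) = phi_1 gamma(0) + c_1
Substituting the second into the first: gamma(0) (1 - phi_1^2) = c_0 + phi_1 c_1, so
  gamma(0) = (c_0 + phi_1 c_1) / (1 - phi_1^2) = (3.004729 + (-0.348)(-1.258388)) / (1 - (-0.348)^2) = 3.442648 / 0.878896 = 3.917014.
Therefore gamma(0) = 3.9170 (to 4 decimal places).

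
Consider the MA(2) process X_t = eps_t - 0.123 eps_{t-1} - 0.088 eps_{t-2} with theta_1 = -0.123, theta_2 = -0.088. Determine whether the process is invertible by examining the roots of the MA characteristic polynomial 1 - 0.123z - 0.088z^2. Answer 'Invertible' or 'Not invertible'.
\text{Invertible}

The MA(q) characteristic polynomial is P(z) = 1 - 0.123z - 0.088z^2.
Invertibility requires all roots to lie outside the unit circle, i.e. |z| > 1 for every root.
Set 1 + (-0.123) z + (-0.088) z^2 = 0, i.e. a z^2 + b z + c = 0 with a = -0.088, b = -0.123, c = 1.
Discriminant D = b^2 - 4ac = (-0.123)^2 - 4*(-0.088)*1 = 0.015129 - (-0.352) = 0.367129.
D >= 0, so the roots are real: z = (-b +/- sqrt(D)) / (2a) = (0.123 +/- 0.605912) / (-0.176).
  z_1 = (0.123 + 0.605912) / (-0.176) = -4.1415,   |z_1| = 4.1415.
  z_2 = (0.123 - 0.605912) / (-0.176) = 2.7438,   |z_2| = 2.7438.
Moduli of all roots: 4.1415, 2.7438.
All moduli strictly greater than 1? Yes.
Verdict: Invertible.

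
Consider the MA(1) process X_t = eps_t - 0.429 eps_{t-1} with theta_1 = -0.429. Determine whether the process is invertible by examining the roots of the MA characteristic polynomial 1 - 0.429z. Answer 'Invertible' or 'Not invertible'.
\text{Invertible}

The MA(q) characteristic polynomial is P(z) = 1 - 0.429z.
Invertibility requires all roots to lie outside the unit circle, i.e. |z| > 1 for every root.
This is linear in z: 1 + (-0.429) z = 0  =>  z = -1/(-0.429) = 2.331002,  |z| = 2.331002.
Moduli of all roots: 2.3310.
All moduli strictly greater than 1? Yes.
Verdict: Invertible.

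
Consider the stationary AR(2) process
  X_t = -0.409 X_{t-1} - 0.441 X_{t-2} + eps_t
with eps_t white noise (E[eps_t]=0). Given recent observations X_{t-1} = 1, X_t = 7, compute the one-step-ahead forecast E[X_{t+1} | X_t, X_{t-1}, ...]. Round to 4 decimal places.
E[X_{t+1} \mid \mathcal F_t] = -3.3040

For an AR(p) model X_t = c + sum_i phi_i X_{t-i} + eps_t, the
one-step-ahead conditional mean is
  E[X_{t+1} | X_t, ...] = c + sum_i phi_i X_{t+1-i}.
Substitute known values:
  E[X_{t+1} | ...] = (-0.409) * (7) + (-0.441) * (1)
                   = -3.3040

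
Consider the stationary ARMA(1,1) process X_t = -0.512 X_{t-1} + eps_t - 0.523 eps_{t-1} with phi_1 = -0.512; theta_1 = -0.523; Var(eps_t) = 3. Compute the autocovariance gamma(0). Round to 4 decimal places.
\gamma(0) = 7.3554

Multiply the model equation by X_{t-k} and take expectations. With theta_0 = psi_0 = 1 and psi_j the MA(infinity) weights, this gives
  gamma(k) - sum_i phi_i gamma(k-i) = c_k,
  c_k = sigma^2 * sum_{j=k..q} theta_j psi_{j-k}   (c_k = 0 for k > q),
using gamma(-m) = gamma(m).
psi-weights needed (psi_j = theta_j + sum_i phi_i psi_{j-i}):
  psi_1 = theta_1 + phi_1 = -0.523 + (-0.512) = -1.035
Right-hand sides:
  c_0 = sigma^2 (1 + theta_1 psi_1) = 3 * (1 + (-0.523)(-1.035)) = 3 * 1.541305 = 4.623915
  c_1 = sigma^2 theta_1 = 3 * (-0.523) = -1.569
  c_2 = 0
Equations for k = 0 and k = 1 (AR order 1):
  gamma(0) = phi_1 gamma(1) + c_0
  gamma(1) = phi_1 gamma(0) + c_1
Substituting the second into the first: gamma(0) (1 - phi_1^2) = c_0 + phi_1 c_1, so
  gamma(0) = (c_0 + phi_1 c_1) / (1 - phi_1^2) = (4.623915 + (-0.512)(-1.569)) / (1 - (-0.512)^2) = 5.427243 / 0.737856 = 7.355423.
Therefore gamma(0) = 7.3554 (to 4 decimal places).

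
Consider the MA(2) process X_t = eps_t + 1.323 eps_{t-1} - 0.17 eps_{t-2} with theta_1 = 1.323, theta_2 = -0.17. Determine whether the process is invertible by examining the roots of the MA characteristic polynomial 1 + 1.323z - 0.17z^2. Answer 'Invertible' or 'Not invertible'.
\text{Not invertible}

The MA(q) characteristic polynomial is P(z) = 1 + 1.323z - 0.17z^2.
Invertibility requires all roots to lie outside the unit circle, i.e. |z| > 1 for every root.
Set 1 + (1.323) z + (-0.17) z^2 = 0, i.e. a z^2 + b z + c = 0 with a = -0.17, b = 1.323, c = 1.
Discriminant D = b^2 - 4ac = (1.323)^2 - 4*(-0.17)*1 = 1.750329 - (-0.68) = 2.430329.
D >= 0, so the roots are real: z = (-b +/- sqrt(D)) / (2a) = (-1.323 +/- 1.558951) / (-0.34).
  z_1 = (-1.323 + 1.558951) / (-0.34) = -0.694,   |z_1| = 0.694.
  z_2 = (-1.323 - 1.558951) / (-0.34) = 8.4763,   |z_2| = 8.4763.
Moduli of all roots: 0.6940, 8.4763.
All moduli strictly greater than 1? No.
Verdict: Not invertible.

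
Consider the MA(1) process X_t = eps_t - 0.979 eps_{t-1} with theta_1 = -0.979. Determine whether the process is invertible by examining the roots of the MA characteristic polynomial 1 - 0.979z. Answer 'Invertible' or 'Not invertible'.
\text{Invertible}

The MA(q) characteristic polynomial is P(z) = 1 - 0.979z.
Invertibility requires all roots to lie outside the unit circle, i.e. |z| > 1 for every root.
This is linear in z: 1 + (-0.979) z = 0  =>  z = -1/(-0.979) = 1.02145,  |z| = 1.02145.
Moduli of all roots: 1.0215.
All moduli strictly greater than 1? Yes.
Verdict: Invertible.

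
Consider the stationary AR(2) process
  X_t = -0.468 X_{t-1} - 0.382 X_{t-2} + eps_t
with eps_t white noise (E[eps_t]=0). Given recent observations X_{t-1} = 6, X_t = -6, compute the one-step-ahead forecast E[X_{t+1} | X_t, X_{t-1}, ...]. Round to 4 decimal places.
E[X_{t+1} \mid \mathcal F_t] = 0.5160

For an AR(p) model X_t = c + sum_i phi_i X_{t-i} + eps_t, the
one-step-ahead conditional mean is
  E[X_{t+1} | X_t, ...] = c + sum_i phi_i X_{t+1-i}.
Substitute known values:
  E[X_{t+1} | ...] = (-0.468) * (-6) + (-0.382) * (6)
                   = 0.5160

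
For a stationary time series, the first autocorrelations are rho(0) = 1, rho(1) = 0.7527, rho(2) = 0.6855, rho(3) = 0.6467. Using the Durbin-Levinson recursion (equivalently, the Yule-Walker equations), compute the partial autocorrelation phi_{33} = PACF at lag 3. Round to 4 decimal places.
\phi_{33} = 0.1641

The PACF at lag k is phi_{kk}, the last component of the solution
to the Yule-Walker system G_k phi = r_k where
  (G_k)_{ij} = rho(|i - j|), (r_k)_i = rho(i), i,j = 1..k.
Equivalently, Durbin-Levinson gives phi_{kk} iteratively:
  phi_{11} = rho(1)
  phi_{kk} = [rho(k) - sum_{j=1..k-1} phi_{k-1,j} rho(k-j)]
            / [1 - sum_{j=1..k-1} phi_{k-1,j} rho(j)],
  phi_{k,j} = phi_{k-1,j} - phi_{kk} phi_{k-1,k-j},  j = 1..k-1.
Step k = 1:
  phi_11 = rho(1) = 0.7527.
Step k = 2:
  phi_22 = [rho(2) - phi_11 rho(1)] / [1 - phi_11 rho(1)] = [0.6855 - (0.7527)(0.7527)] / [1 - (0.7527)(0.7527)]
         = 0.11894271 / 0.43344271 = 0.274414.
  Update: phi_21 = phi_11 - phi_22 phi_11 = 0.7527 - (0.274414)(0.7527) = 0.546149.
Step k = 3:
  phi_33 = [rho(3) - phi_21 rho(2) - phi_22 rho(1)] / [1 - phi_21 rho(1) - phi_22 rho(2)]
    numerator   = 0.6467 - (0.546149)(0.6855) - (0.274414)(0.7527) = 0.06576375
    denominator = 1 - (0.546149)(0.7527) - (0.274414)(0.6855) = 0.40080318
  phi_33 = 0.06576375 / 0.40080318 = 0.1641.
Therefore phi_{33} = 0.1641.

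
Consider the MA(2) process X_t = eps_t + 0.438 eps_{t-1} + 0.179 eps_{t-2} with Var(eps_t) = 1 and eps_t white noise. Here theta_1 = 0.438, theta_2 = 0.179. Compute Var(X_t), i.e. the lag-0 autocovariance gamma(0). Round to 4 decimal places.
\gamma(0) = 1.2239

For an MA(q) process X_t = eps_t + sum_i theta_i eps_{t-i} with
Var(eps_t) = sigma^2, the variance is
  gamma(0) = sigma^2 * (1 + sum_i theta_i^2).
  sum_i theta_i^2 = (0.438)^2 + (0.179)^2 = 0.191844 + 0.032041 = 0.223885.
  gamma(0) = 1 * (1 + 0.223885) = 1 * 1.223885 = 1.223885, which rounds to 1.2239.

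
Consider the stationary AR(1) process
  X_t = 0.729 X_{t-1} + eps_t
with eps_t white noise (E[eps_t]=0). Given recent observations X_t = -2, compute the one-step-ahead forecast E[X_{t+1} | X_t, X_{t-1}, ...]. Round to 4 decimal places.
E[X_{t+1} \mid \mathcal F_t] = -1.4580

For an AR(p) model X_t = c + sum_i phi_i X_{t-i} + eps_t, the
one-step-ahead conditional mean is
  E[X_{t+1} | X_t, ...] = c + sum_i phi_i X_{t+1-i}.
Substitute known values:
  E[X_{t+1} | ...] = (0.729) * (-2)
                   = -1.4580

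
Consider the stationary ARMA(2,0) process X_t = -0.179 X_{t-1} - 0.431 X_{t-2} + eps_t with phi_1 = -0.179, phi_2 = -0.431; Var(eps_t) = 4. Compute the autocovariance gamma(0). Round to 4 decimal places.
\gamma(0) = 4.9907

Multiply the model equation by X_{t-k} and take expectations. With theta_0 = psi_0 = 1 and psi_j the MA(infinity) weights, this gives
  gamma(k) - sum_i phi_i gamma(k-i) = c_k,
  c_k = sigma^2 * sum_{j=k..q} theta_j psi_{j-k}   (c_k = 0 for k > q),
using gamma(-m) = gamma(m).
Pure AR (q = 0): c_0 = sigma^2 = 4, c_k = 0 for k >= 1.
Equations for k = 0, 1, 2 (AR order 2, c_2 = 0):
  (E0) gamma(0) = phi_1 gamma(1) + phi_2 gamma(2) + c_0
  (E1) gamma(1) = phi_1 gamma(0) + phi_2 gamma(1) + c_1
  (E2) gamma(2) = phi_1 gamma(1) + phi_2 gamma(0)
From (E1): gamma(1) = A gamma(0) + B with
  A = phi_1 / (1 - phi_2) = -0.179 / 1.431 = -0.125087,   B = c_1 / (1 - phi_2) = 0 / 1.431 = 0.
Insert (E2) into (E0): gamma(0) (1 - phi_2^2) = phi_1 (1 + phi_2) gamma(1) + c_0.
  phi_1 (1 + phi_2) = (-0.179)(0.569) = -0.101851,   1 - phi_2^2 = 0.814239.
Replace gamma(1) by A gamma(0) + B and collect gamma(0):
  gamma(0) [0.814239 - (-0.101851)(-0.125087)] = c_0 = 4
  gamma(0) * 0.801499 = 4
  gamma(0) = 4 / 0.801499 = 4.99065.
Therefore gamma(0) = 4.9907 (to 4 decimal places).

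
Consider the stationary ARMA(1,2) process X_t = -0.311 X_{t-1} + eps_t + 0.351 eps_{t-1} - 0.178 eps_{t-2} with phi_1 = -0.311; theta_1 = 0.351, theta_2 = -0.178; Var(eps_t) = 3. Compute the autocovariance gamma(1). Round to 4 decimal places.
\gamma(1) = 0.0597

Multiply the model equation by X_{t-k} and take expectations. With theta_0 = psi_0 = 1 and psi_j the MA(infinity) weights, this gives
  gamma(k) - sum_i phi_i gamma(k-i) = c_k,
  c_k = sigma^2 * sum_{j=k..q} theta_j psi_{j-k}   (c_k = 0 for k > q),
using gamma(-m) = gamma(m).
psi-weights needed (psi_j = theta_j + sum_i phi_i psi_{j-i}):
  psi_1 = theta_1 + phi_1 = 0.351 + (-0.311) = 0.04
  psi_2 = theta_2 + phi_1 psi_1 = -0.178 + (-0.311)(0.04) = -0.19044
Right-hand sides:
  c_0 = sigma^2 (1 + theta_1 psi_1 + theta_2 psi_2) = 3 * (1 + (0.351)(0.04) + (-0.178)(-0.19044)) = 3 * 1.047938 = 3.143815
  c_1 = sigma^2 (theta_1 + theta_2 psi_1) = 3 * (0.351 + (-0.178)(0.04)) = 1.03164
  c_2 = sigma^2 theta_2 = 3 * (-0.178) = -0.534
Equations for k = 0 and k = 1 (AR order 1):
  gamma(0) = phi_1 gamma(1) + c_0
  gamma(1) = phi_1 gamma(0) + c_1
Substituting the second into the first: gamma(0) (1 - phi_1^2) = c_0 + phi_1 c_1, so
  gamma(0) = (c_0 + phi_1 c_1) / (1 - phi_1^2) = (3.143815 + (-0.311)(1.03164)) / (1 - (-0.311)^2) = 2.822975 / 0.903279 = 3.125252.
  gamma(1) = phi_1 gamma(0) + c_1 = (-0.311)(3.125252) + (1.03164) = 0.059686.
Therefore gamma(1) = 0.0597 (to 4 decimal places).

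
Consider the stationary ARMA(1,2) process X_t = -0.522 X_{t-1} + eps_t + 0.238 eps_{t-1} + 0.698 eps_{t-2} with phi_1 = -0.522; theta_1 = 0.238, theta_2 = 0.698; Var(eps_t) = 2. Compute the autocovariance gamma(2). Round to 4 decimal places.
\gamma(2) = 2.4798

Multiply the model equation by X_{t-k} and take expectations. With theta_0 = psi_0 = 1 and psi_j the MA(infinity) weights, this gives
  gamma(k) - sum_i phi_i gamma(k-i) = c_k,
  c_k = sigma^2 * sum_{j=k..q} theta_j psi_{j-k}   (c_k = 0 for k > q),
using gamma(-m) = gamma(m).
psi-weights needed (psi_j = theta_j + sum_i phi_i psi_{j-i}):
  psi_1 = theta_1 + phi_1 = 0.238 + (-0.522) = -0.284
  psi_2 = theta_2 + phi_1 psi_1 = 0.698 + (-0.522)(-0.284) = 0.846248
Right-hand sides:
  c_0 = sigma^2 (1 + theta_1 psi_1 + theta_2 psi_2) = 2 * (1 + (0.238)(-0.284) + (0.698)(0.846248)) = 2 * 1.523089 = 3.046178
  c_1 = sigma^2 (theta_1 + theta_2 psi_1) = 2 * (0.238 + (0.698)(-0.284)) = 0.079536
  c_2 = sigma^2 theta_2 = 2 * (0.698) = 1.396
Equations for k = 0 and k = 1 (AR order 1):
  gamma(0) = phi_1 gamma(1) + c_0
  gamma(1) = phi_1 gamma(0) + c_1
Substituting the second into the first: gamma(0) (1 - phi_1^2) = c_0 + phi_1 c_1, so
  gamma(0) = (c_0 + phi_1 c_1) / (1 - phi_1^2) = (3.046178 + (-0.522)(0.079536)) / (1 - (-0.522)^2) = 3.00466 / 0.727516 = 4.130027.
  gamma(1) = phi_1 gamma(0) + c_1 = (-0.522)(4.130027) + (0.079536) = -2.076338.
For k = 2: gamma(2) = phi_1 gamma(1) + c_2
  = (-0.522)(-2.076338) + (1.396) = 2.479848.
Therefore gamma(2) = 2.4798 (to 4 decimal places).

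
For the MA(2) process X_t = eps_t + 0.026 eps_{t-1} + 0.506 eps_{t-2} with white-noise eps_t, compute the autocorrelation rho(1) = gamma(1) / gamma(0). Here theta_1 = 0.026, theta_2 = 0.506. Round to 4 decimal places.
\rho(1) = 0.0312

For an MA(q) process with theta_0 = 1, the autocovariance is
  gamma(k) = sigma^2 * sum_{i=0..q-k} theta_i * theta_{i+k},
and rho(k) = gamma(k) / gamma(0). Sigma^2 cancels.
  numerator   = (1)*(0.026) + (0.026)*(0.506) = 0.039156.
  denominator = (1)^2 + (0.026)^2 + (0.506)^2 = 1.256712.
  rho(1) = 0.039156 / 1.256712 = 0.0312.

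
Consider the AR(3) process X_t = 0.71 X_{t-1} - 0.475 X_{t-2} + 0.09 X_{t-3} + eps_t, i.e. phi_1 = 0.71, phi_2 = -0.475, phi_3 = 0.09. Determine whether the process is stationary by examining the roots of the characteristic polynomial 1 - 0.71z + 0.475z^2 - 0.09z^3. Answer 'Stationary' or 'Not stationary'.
\text{Stationary}

The AR(p) characteristic polynomial is P(z) = 1 - 0.71z + 0.475z^2 - 0.09z^3.
Stationarity requires all roots to lie outside the unit circle, i.e. |z| > 1 for every root.
Degree 3: look for a simple real root z0 first, then factor out (1 - z/z0) and solve the remaining quadratic.
Testing z0 = 4: P(4) = 1 + (-0.71)(4) + (0.475)(4)^2 + (-0.09)(4)^3
  = 1 + (-2.84) + (7.6) + (-5.76) = 0.  So z_0 = 4 is a root, |z_0| = 4.
Divide out the factor (1 - 0.25 z) = (1 - z/z0) (since 1/z0 = 0.25):
  P(z) = (1 - 0.25 z)(1 + (-0.46) z + (0.36) z^2)
  [check: z-coef -0.46 - (0.25) = -0.71; z^2-coef 0.36 - (0.25)(-0.46) = 0.475; z^3-coef -(0.25)(0.36) = -0.09.]
Remaining roots from the quadratic factor 1 + (-0.46) z + (0.36) z^2:
  Set 1 + (-0.46) z + (0.36) z^2 = 0, i.e. a z^2 + b z + c = 0 with a = 0.36, b = -0.46, c = 1.
  Discriminant D = b^2 - 4ac = (-0.46)^2 - 4*(0.36)*1 = 0.2116 - (1.44) = -1.2284.
  D < 0, so the roots are the complex-conjugate pair z = (-b +/- i sqrt(-D)) / (2a) = 0.6389 +/- 1.5394i.
  For a conjugate pair |z|^2 = z * conj(z) = (product of roots) = c/a = 1/(0.36) = 2.777778, so |z| = sqrt(2.777778) = 1.6667 for both roots.
Moduli of all roots: 4.0000, 1.6667, 1.6667.
All moduli strictly greater than 1? Yes.
Verdict: Stationary.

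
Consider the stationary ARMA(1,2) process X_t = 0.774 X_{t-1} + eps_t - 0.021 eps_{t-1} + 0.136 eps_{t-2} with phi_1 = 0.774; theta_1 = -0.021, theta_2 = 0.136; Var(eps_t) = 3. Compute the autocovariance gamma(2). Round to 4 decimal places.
\gamma(2) = 5.7295

Multiply the model equation by X_{t-k} and take expectations. With theta_0 = psi_0 = 1 and psi_j the MA(infinity) weights, this gives
  gamma(k) - sum_i phi_i gamma(k-i) = c_k,
  c_k = sigma^2 * sum_{j=k..q} theta_j psi_{j-k}   (c_k = 0 for k > q),
using gamma(-m) = gamma(m).
psi-weights needed (psi_j = theta_j + sum_i phi_i psi_{j-i}):
  psi_1 = theta_1 + phi_1 = -0.021 + (0.774) = 0.753
  psi_2 = theta_2 + phi_1 psi_1 = 0.136 + (0.774)(0.753) = 0.718822
Right-hand sides:
  c_0 = sigma^2 (1 + theta_1 psi_1 + theta_2 psi_2) = 3 * (1 + (-0.021)(0.753) + (0.136)(0.718822)) = 3 * 1.081947 = 3.24584
  c_1 = sigma^2 (theta_1 + theta_2 psi_1) = 3 * (-0.021 + (0.136)(0.753)) = 0.244224
  c_2 = sigma^2 theta_2 = 3 * (0.136) = 0.408
Equations for k = 0 and k = 1 (AR order 1):
  gamma(0) = phi_1 gamma(1) + c_0
  gamma(1) = phi_1 gamma(0) + c_1
Substituting the second into the first: gamma(0) (1 - phi_1^2) = c_0 + phi_1 c_1, so
  gamma(0) = (c_0 + phi_1 c_1) / (1 - phi_1^2) = (3.24584 + (0.774)(0.244224)) / (1 - (0.774)^2) = 3.43487 / 0.400924 = 8.567384.
  gamma(1) = phi_1 gamma(0) + c_1 = (0.774)(8.567384) + (0.244224) = 6.875379.
For k = 2: gamma(2) = phi_1 gamma(1) + c_2
  = (0.774)(6.875379) + (0.408) = 5.729543.
Therefore gamma(2) = 5.7295 (to 4 decimal places).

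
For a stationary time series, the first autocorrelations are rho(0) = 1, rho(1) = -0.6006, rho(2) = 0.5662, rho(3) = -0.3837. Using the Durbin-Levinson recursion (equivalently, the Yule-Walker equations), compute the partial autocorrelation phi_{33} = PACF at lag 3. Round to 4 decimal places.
\phi_{33} = 0.0700

The PACF at lag k is phi_{kk}, the last component of the solution
to the Yule-Walker system G_k phi = r_k where
  (G_k)_{ij} = rho(|i - j|), (r_k)_i = rho(i), i,j = 1..k.
Equivalently, Durbin-Levinson gives phi_{kk} iteratively:
  phi_{11} = rho(1)
  phi_{kk} = [rho(k) - sum_{j=1..k-1} phi_{k-1,j} rho(k-j)]
            / [1 - sum_{j=1..k-1} phi_{k-1,j} rho(j)],
  phi_{k,j} = phi_{k-1,j} - phi_{kk} phi_{k-1,k-j},  j = 1..k-1.
Step k = 1:
  phi_11 = rho(1) = -0.6006.
Step k = 2:
  phi_22 = [rho(2) - phi_11 rho(1)] / [1 - phi_11 rho(1)] = [0.5662 - (-0.6006)(-0.6006)] / [1 - (-0.6006)(-0.6006)]
         = 0.20547964 / 0.63927964 = 0.321424.
  Update: phi_21 = phi_11 - phi_22 phi_11 = -0.6006 - (0.321424)(-0.6006) = -0.407553.
Step k = 3:
  phi_33 = [rho(3) - phi_21 rho(2) - phi_22 rho(1)] / [1 - phi_21 rho(1) - phi_22 rho(2)]
    numerator   = -0.3837 - (-0.407553)(0.5662) - (0.321424)(-0.6006) = 0.04010355
    denominator = 1 - (-0.407553)(-0.6006) - (0.321424)(0.5662) = 0.57323361
  phi_33 = 0.04010355 / 0.57323361 = 0.07.
Therefore phi_{33} = 0.0700.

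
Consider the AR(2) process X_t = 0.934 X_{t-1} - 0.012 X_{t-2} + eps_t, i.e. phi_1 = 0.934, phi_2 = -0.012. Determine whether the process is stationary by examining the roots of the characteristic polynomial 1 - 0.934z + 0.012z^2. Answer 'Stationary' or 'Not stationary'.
\text{Stationary}

The AR(p) characteristic polynomial is P(z) = 1 - 0.934z + 0.012z^2.
Stationarity requires all roots to lie outside the unit circle, i.e. |z| > 1 for every root.
Set 1 + (-0.934) z + (0.012) z^2 = 0, i.e. a z^2 + b z + c = 0 with a = 0.012, b = -0.934, c = 1.
Discriminant D = b^2 - 4ac = (-0.934)^2 - 4*(0.012)*1 = 0.872356 - (0.048) = 0.824356.
D >= 0, so the roots are real: z = (-b +/- sqrt(D)) / (2a) = (0.934 +/- 0.907941) / (0.024).
  z_1 = (0.934 + 0.907941) / (0.024) = 76.7475,   |z_1| = 76.7475.
  z_2 = (0.934 - 0.907941) / (0.024) = 1.0858,   |z_2| = 1.0858.
Moduli of all roots: 76.7475, 1.0858.
All moduli strictly greater than 1? Yes.
Verdict: Stationary.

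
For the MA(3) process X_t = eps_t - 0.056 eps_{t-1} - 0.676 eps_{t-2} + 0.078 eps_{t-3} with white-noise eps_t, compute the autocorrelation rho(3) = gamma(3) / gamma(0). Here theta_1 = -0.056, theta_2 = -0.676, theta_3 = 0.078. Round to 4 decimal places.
\rho(3) = 0.0532

For an MA(q) process with theta_0 = 1, the autocovariance is
  gamma(k) = sigma^2 * sum_{i=0..q-k} theta_i * theta_{i+k},
and rho(k) = gamma(k) / gamma(0). Sigma^2 cancels.
  numerator   = (1)*(0.078) = 0.078.
  denominator = (1)^2 + (-0.056)^2 + (-0.676)^2 + (0.078)^2 = 1.466196.
  rho(3) = 0.078 / 1.466196 = 0.0532.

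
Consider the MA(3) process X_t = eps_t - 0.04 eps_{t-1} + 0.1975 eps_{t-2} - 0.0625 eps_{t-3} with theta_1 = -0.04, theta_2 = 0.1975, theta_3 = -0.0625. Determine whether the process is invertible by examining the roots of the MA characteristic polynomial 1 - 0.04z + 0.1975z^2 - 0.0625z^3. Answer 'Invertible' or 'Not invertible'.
\text{Invertible}

The MA(q) characteristic polynomial is P(z) = 1 - 0.04z + 0.1975z^2 - 0.0625z^3.
Invertibility requires all roots to lie outside the unit circle, i.e. |z| > 1 for every root.
Degree 3: look for a simple real root z0 first, then factor out (1 - z/z0) and solve the remaining quadratic.
Testing z0 = 4: P(4) = 1 + (-0.04)(4) + (0.1975)(4)^2 + (-0.0625)(4)^3
  = 1 + (-0.16) + (3.16) + (-4) = 0.  So z_0 = 4 is a root, |z_0| = 4.
Divide out the factor (1 - 0.25 z) = (1 - z/z0) (since 1/z0 = 0.25):
  P(z) = (1 - 0.25 z)(1 + (0.21) z + (0.25) z^2)
  [check: z-coef 0.21 - (0.25) = -0.04; z^2-coef 0.25 - (0.25)(0.21) = 0.1975; z^3-coef -(0.25)(0.25) = -0.0625.]
Remaining roots from the quadratic factor 1 + (0.21) z + (0.25) z^2:
  Set 1 + (0.21) z + (0.25) z^2 = 0, i.e. a z^2 + b z + c = 0 with a = 0.25, b = 0.21, c = 1.
  Discriminant D = b^2 - 4ac = (0.21)^2 - 4*(0.25)*1 = 0.0441 - (1) = -0.9559.
  D < 0, so the roots are the complex-conjugate pair z = (-b +/- i sqrt(-D)) / (2a) = -0.42 +/- 1.9554i.
  For a conjugate pair |z|^2 = z * conj(z) = (product of roots) = c/a = 1/(0.25) = 4, so |z| = sqrt(4) = 2 for both roots.
Moduli of all roots: 4.0000, 2.0000, 2.0000.
All moduli strictly greater than 1? Yes.
Verdict: Invertible.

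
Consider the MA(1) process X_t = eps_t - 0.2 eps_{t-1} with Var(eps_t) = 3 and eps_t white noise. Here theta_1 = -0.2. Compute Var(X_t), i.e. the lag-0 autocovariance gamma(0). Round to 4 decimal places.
\gamma(0) = 3.1200

For an MA(q) process X_t = eps_t + sum_i theta_i eps_{t-i} with
Var(eps_t) = sigma^2, the variance is
  gamma(0) = sigma^2 * (1 + sum_i theta_i^2).
  sum_i theta_i^2 = (-0.2)^2 = 0.04.
  gamma(0) = 3 * (1 + 0.04) = 3 * 1.04 = 3.12, which rounds to 3.1200.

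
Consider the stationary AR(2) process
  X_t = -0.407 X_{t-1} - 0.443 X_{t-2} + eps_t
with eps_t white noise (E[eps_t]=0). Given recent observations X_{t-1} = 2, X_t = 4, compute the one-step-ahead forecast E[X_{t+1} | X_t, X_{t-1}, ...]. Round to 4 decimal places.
E[X_{t+1} \mid \mathcal F_t] = -2.5140

For an AR(p) model X_t = c + sum_i phi_i X_{t-i} + eps_t, the
one-step-ahead conditional mean is
  E[X_{t+1} | X_t, ...] = c + sum_i phi_i X_{t+1-i}.
Substitute known values:
  E[X_{t+1} | ...] = (-0.407) * (4) + (-0.443) * (2)
                   = -2.5140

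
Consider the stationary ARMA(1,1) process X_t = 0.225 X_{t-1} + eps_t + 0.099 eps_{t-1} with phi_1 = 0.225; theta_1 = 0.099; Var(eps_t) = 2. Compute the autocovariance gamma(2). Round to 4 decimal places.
\gamma(2) = 0.1570

Multiply the model equation by X_{t-k} and take expectations. With theta_0 = psi_0 = 1 and psi_j the MA(infinity) weights, this gives
  gamma(k) - sum_i phi_i gamma(k-i) = c_k,
  c_k = sigma^2 * sum_{j=k..q} theta_j psi_{j-k}   (c_k = 0 for k > q),
using gamma(-m) = gamma(m).
psi-weights needed (psi_j = theta_j + sum_i phi_i psi_{j-i}):
  psi_1 = theta_1 + phi_1 = 0.099 + (0.225) = 0.324
Right-hand sides:
  c_0 = sigma^2 (1 + theta_1 psi_1) = 2 * (1 + (0.099)(0.324)) = 2 * 1.032076 = 2.064152
  c_1 = sigma^2 theta_1 = 2 * (0.099) = 0.198
  c_2 = 0
Equations for k = 0 and k = 1 (AR order 1):
  gamma(0) = phi_1 gamma(1) + c_0
  gamma(1) = phi_1 gamma(0) + c_1
Substituting the second into the first: gamma(0) (1 - phi_1^2) = c_0 + phi_1 c_1, so
  gamma(0) = (c_0 + phi_1 c_1) / (1 - phi_1^2) = (2.064152 + (0.225)(0.198)) / (1 - (0.225)^2) = 2.108702 / 0.949375 = 2.221148.
  gamma(1) = phi_1 gamma(0) + c_1 = (0.225)(2.221148) + (0.198) = 0.697758.
For k = 2 (> q): gamma(2) = phi_1 gamma(1) = (0.225)(0.697758) = 0.156996.
Therefore gamma(2) = 0.1570 (to 4 decimal places).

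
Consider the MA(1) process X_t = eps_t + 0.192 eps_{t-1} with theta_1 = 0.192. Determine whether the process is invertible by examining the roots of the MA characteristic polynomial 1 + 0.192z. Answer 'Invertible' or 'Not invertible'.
\text{Invertible}

The MA(q) characteristic polynomial is P(z) = 1 + 0.192z.
Invertibility requires all roots to lie outside the unit circle, i.e. |z| > 1 for every root.
This is linear in z: 1 + (0.192) z = 0  =>  z = -1/(0.192) = -5.208333,  |z| = 5.208333.
Moduli of all roots: 5.2083.
All moduli strictly greater than 1? Yes.
Verdict: Invertible.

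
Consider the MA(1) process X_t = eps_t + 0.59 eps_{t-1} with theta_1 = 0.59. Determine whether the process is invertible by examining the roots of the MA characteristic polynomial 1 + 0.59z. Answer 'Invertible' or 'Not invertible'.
\text{Invertible}

The MA(q) characteristic polynomial is P(z) = 1 + 0.59z.
Invertibility requires all roots to lie outside the unit circle, i.e. |z| > 1 for every root.
This is linear in z: 1 + (0.59) z = 0  =>  z = -1/(0.59) = -1.694915,  |z| = 1.694915.
Moduli of all roots: 1.6949.
All moduli strictly greater than 1? Yes.
Verdict: Invertible.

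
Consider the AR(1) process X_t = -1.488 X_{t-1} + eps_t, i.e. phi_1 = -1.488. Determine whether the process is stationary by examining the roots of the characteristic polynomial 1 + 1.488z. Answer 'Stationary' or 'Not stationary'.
\text{Not stationary}

The AR(p) characteristic polynomial is P(z) = 1 + 1.488z.
Stationarity requires all roots to lie outside the unit circle, i.e. |z| > 1 for every root.
This is linear in z: 1 + (1.488) z = 0  =>  z = -1/(1.488) = -0.672043,  |z| = 0.672043.
Moduli of all roots: 0.6720.
All moduli strictly greater than 1? No.
Verdict: Not stationary.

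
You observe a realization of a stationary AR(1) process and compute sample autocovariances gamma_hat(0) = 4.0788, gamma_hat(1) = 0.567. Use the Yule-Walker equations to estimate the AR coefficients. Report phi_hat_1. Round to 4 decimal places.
\hat\phi_{1} = 0.1390

The Yule-Walker equations for an AR(p) process read, in matrix form,
  Gamma_p phi = r_p,   with   (Gamma_p)_{ij} = gamma(|i - j|),
                       (r_p)_i = gamma(i),   i,j = 1..p.
Substitute the sample gammas (Toeplitz matrix and right-hand side of size 1):
  Gamma_p = [[4.0788]]
  r_p     = [0.567]
With p = 1 this is the single equation gamma(0) phi_1 = gamma(1):
  phi_hat_1 = gamma(1) / gamma(0) = 0.567 / 4.0788 = 0.1390.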